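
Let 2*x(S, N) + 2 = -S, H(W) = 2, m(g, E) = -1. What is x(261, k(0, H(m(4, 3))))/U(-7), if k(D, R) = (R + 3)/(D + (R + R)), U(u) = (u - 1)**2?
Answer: -263/128 ≈ -2.0547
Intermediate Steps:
U(u) = (-1 + u)**2
k(D, R) = (3 + R)/(D + 2*R)
x(S, N) = -1 - S/2 (x(S, N) = -1 + (-S)/2 = -1 - S/2)
x(261, k(0, H(m(4, 3))))/U(-7) = (-1 - 1/2*261)/((-1 - 7)**2) = (-1 - 261/2)/((-8)**2) = -263/2/64 = -263/2*1/64 = -263/128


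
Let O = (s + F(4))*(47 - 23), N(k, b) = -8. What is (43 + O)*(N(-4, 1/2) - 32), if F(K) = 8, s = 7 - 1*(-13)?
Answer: -28600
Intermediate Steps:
s = 20 (s = 7 + 13 = 20)
O = 672 (O = (20 + 8)*(47 - 23) = 28*24 = 672)
(43 + O)*(N(-4, 1/2) - 32) = (43 + 672)*(-8 - 32) = 715*(-40) = -28600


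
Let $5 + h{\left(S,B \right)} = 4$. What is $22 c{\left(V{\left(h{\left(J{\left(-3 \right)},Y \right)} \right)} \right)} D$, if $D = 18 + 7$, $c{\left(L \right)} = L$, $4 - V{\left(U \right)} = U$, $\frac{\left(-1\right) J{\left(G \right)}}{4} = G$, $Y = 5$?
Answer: $2750$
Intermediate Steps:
$J{\left(G \right)} = - 4 G$
$h{\left(S,B \right)} = -1$ ($h{\left(S,B \right)} = -5 + 4 = -1$)
$V{\left(U \right)} = 4 - U$
$D = 25$
$22 c{\left(V{\left(h{\left(J{\left(-3 \right)},Y \right)} \right)} \right)} D = 22 \left(4 - -1\right) 25 = 22 \left(4 + 1\right) 25 = 22 \cdot 5 \cdot 25 = 110 \cdot 25 = 2750$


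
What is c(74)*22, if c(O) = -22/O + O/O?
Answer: 572/37 ≈ 15.459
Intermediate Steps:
c(O) = 1 - 22/O (c(O) = -22/O + 1 = 1 - 22/O)
c(74)*22 = ((-22 + 74)/74)*22 = ((1/74)*52)*22 = (26/37)*22 = 572/37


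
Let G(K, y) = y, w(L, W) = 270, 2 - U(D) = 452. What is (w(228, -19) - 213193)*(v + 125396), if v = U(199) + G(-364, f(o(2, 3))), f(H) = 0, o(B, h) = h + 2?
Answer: -26603877158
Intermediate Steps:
U(D) = -450 (U(D) = 2 - 1*452 = 2 - 452 = -450)
o(B, h) = 2 + h
v = -450 (v = -450 + 0 = -450)
(w(228, -19) - 213193)*(v + 125396) = (270 - 213193)*(-450 + 125396) = -212923*124946 = -26603877158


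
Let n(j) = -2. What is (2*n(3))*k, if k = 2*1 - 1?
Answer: -4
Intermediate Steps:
k = 1 (k = 2 - 1 = 1)
(2*n(3))*k = (2*(-2))*1 = -4*1 = -4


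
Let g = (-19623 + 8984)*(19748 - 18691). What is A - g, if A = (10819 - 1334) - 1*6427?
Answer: 11248481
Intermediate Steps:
A = 3058 (A = 9485 - 6427 = 3058)
g = -11245423 (g = -10639*1057 = -11245423)
A - g = 3058 - 1*(-11245423) = 3058 + 11245423 = 11248481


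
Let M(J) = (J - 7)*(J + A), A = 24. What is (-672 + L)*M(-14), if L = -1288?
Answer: 411600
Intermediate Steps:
M(J) = (-7 + J)*(24 + J) (M(J) = (J - 7)*(J + 24) = (-7 + J)*(24 + J))
(-672 + L)*M(-14) = (-672 - 1288)*(-168 + (-14)² + 17*(-14)) = -1960*(-168 + 196 - 238) = -1960*(-210) = 411600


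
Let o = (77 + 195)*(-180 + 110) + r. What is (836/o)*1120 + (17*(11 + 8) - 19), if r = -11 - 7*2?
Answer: 971888/3813 ≈ 254.89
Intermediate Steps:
r = -25 (r = -11 - 14 = -25)
o = -19065 (o = (77 + 195)*(-180 + 110) - 25 = 272*(-70) - 25 = -19040 - 25 = -19065)
(836/o)*1120 + (17*(11 + 8) - 19) = (836/(-19065))*1120 + (17*(11 + 8) - 19) = (836*(-1/19065))*1120 + (17*19 - 19) = -836/19065*1120 + (323 - 19) = -187264/3813 + 304 = 971888/3813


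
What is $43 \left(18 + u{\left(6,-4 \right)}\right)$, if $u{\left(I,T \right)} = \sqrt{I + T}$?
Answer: $774 + 43 \sqrt{2} \approx 834.81$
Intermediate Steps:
$43 \left(18 + u{\left(6,-4 \right)}\right) = 43 \left(18 + \sqrt{6 - 4}\right) = 43 \left(18 + \sqrt{2}\right) = 774 + 43 \sqrt{2}$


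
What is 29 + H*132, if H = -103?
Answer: -13567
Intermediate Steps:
29 + H*132 = 29 - 103*132 = 29 - 13596 = -13567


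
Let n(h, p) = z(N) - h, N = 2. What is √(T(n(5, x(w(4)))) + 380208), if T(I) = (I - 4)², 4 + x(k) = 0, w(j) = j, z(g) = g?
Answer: √380257 ≈ 616.65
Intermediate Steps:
x(k) = -4 (x(k) = -4 + 0 = -4)
n(h, p) = 2 - h
T(I) = (-4 + I)²
√(T(n(5, x(w(4)))) + 380208) = √((-4 + (2 - 1*5))² + 380208) = √((-4 + (2 - 5))² + 380208) = √((-4 - 3)² + 380208) = √((-7)² + 380208) = √(49 + 380208) = √380257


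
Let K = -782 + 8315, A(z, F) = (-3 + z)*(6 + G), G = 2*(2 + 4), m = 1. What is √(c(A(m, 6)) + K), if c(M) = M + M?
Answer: 3*√829 ≈ 86.377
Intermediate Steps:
G = 12 (G = 2*6 = 12)
A(z, F) = -54 + 18*z (A(z, F) = (-3 + z)*(6 + 12) = (-3 + z)*18 = -54 + 18*z)
K = 7533
c(M) = 2*M
√(c(A(m, 6)) + K) = √(2*(-54 + 18*1) + 7533) = √(2*(-54 + 18) + 7533) = √(2*(-36) + 7533) = √(-72 + 7533) = √7461 = 3*√829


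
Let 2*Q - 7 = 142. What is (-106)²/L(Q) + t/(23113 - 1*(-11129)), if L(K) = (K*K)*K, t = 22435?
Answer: 77291780711/113270789658 ≈ 0.68236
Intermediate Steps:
Q = 149/2 (Q = 7/2 + (½)*142 = 7/2 + 71 = 149/2 ≈ 74.500)
L(K) = K³ (L(K) = K²*K = K³)
(-106)²/L(Q) + t/(23113 - 1*(-11129)) = (-106)²/((149/2)³) + 22435/(23113 - 1*(-11129)) = 11236/(3307949/8) + 22435/(23113 + 11129) = 11236*(8/3307949) + 22435/34242 = 89888/3307949 + 22435*(1/34242) = 89888/3307949 + 22435/34242 = 77291780711/113270789658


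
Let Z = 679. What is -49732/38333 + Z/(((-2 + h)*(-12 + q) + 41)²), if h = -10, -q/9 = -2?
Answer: -21764345/36838013 ≈ -0.59081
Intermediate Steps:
q = 18 (q = -9*(-2) = 18)
-49732/38333 + Z/(((-2 + h)*(-12 + q) + 41)²) = -49732/38333 + 679/(((-2 - 10)*(-12 + 18) + 41)²) = -49732*1/38333 + 679/((-12*6 + 41)²) = -49732/38333 + 679/((-72 + 41)²) = -49732/38333 + 679/((-31)²) = -49732/38333 + 679/961 = -21764345/36838013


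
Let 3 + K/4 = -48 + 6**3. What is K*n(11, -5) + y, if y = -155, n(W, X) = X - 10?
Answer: -10055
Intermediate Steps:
K = 660 (K = -12 + 4*(-48 + 6**3) = -12 + 4*(-48 + 216) = -12 + 4*168 = -12 + 672 = 660)
n(W, X) = -10 + X
K*n(11, -5) + y = 660*(-10 - 5) - 155 = 660*(-15) - 155 = -9900 - 155 = -10055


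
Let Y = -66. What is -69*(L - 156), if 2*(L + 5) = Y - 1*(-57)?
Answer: 22839/2 ≈ 11420.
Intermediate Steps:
L = -19/2 (L = -5 + (-66 - 1*(-57))/2 = -5 + (-66 + 57)/2 = -5 + (½)*(-9) = -5 - 9/2 = -19/2 ≈ -9.5000)
-69*(L - 156) = -69*(-19/2 - 156) = -69*(-331/2) = 22839/2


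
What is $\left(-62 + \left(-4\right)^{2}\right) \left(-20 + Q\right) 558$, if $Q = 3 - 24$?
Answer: $1052388$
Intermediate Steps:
$Q = -21$ ($Q = 3 - 24 = -21$)
$\left(-62 + \left(-4\right)^{2}\right) \left(-20 + Q\right) 558 = \left(-62 + \left(-4\right)^{2}\right) \left(-20 - 21\right) 558 = \left(-62 + 16\right) \left(-41\right) 558 = \left(-46\right) \left(-41\right) 558 = 1886 \cdot 558 = 1052388$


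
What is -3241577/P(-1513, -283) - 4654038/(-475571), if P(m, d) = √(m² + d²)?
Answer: 4654038/475571 - 3241577*√2369258/2369258 ≈ -2096.2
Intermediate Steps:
P(m, d) = √(d² + m²)
-3241577/P(-1513, -283) - 4654038/(-475571) = -3241577/√((-283)² + (-1513)²) - 4654038/(-475571) = -3241577/√(80089 + 2289169) - 4654038*(-1/475571) = -3241577*√2369258/2369258 + 4654038/475571 = 4654038/475571 - 3241577*√2369258/2369258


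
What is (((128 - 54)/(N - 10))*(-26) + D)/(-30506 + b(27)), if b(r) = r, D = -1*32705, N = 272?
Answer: 4285317/3992749 ≈ 1.0733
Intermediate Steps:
D = -32705
(((128 - 54)/(N - 10))*(-26) + D)/(-30506 + b(27)) = (((128 - 54)/(272 - 10))*(-26) - 32705)/(-30506 + 27) = ((74/262)*(-26) - 32705)/(-30479) = ((74*(1/262))*(-26) - 32705)*(-1/30479) = ((37/131)*(-26) - 32705)*(-1/30479) = (-962/131 - 32705)*(-1/30479) = -4285317/131*(-1/30479) = 4285317/3992749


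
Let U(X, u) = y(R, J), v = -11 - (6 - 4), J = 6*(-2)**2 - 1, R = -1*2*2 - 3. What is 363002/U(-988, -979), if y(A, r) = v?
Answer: -363002/13 ≈ -27923.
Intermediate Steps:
R = -7 (R = -2*2 - 3 = -4 - 3 = -7)
J = 23 (J = 6*4 - 1 = 24 - 1 = 23)
v = -13 (v = -11 - 1*2 = -11 - 2 = -13)
y(A, r) = -13
U(X, u) = -13
363002/U(-988, -979) = 363002/(-13) = 363002*(-1/13) = -363002/13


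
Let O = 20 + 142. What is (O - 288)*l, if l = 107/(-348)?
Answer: 2247/58 ≈ 38.741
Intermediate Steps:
O = 162
l = -107/348 (l = 107*(-1/348) = -107/348 ≈ -0.30747)
(O - 288)*l = (162 - 288)*(-107/348) = -126*(-107/348) = 2247/58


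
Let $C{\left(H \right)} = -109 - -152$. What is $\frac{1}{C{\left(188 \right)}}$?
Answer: $\frac{1}{43} \approx 0.023256$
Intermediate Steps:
$C{\left(H \right)} = 43$ ($C{\left(H \right)} = -109 + 152 = 43$)
$\frac{1}{C{\left(188 \right)}} = \frac{1}{43}$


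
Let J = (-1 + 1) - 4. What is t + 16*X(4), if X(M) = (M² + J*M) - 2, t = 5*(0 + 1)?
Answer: -27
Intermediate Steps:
J = -4 (J = 0 - 4 = -4)
t = 5 (t = 5*1 = 5)
X(M) = -2 + M² - 4*M (X(M) = (M² - 4*M) - 2 = -2 + M² - 4*M)
t + 16*X(4) = 5 + 16*(-2 + 4² - 4*4) = 5 + 16*(-2 + 16 - 16) = 5 + 16*(-2) = 5 - 32 = -27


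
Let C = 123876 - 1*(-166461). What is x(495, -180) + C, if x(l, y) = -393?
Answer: 289944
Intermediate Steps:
C = 290337 (C = 123876 + 166461 = 290337)
x(495, -180) + C = -393 + 290337 = 289944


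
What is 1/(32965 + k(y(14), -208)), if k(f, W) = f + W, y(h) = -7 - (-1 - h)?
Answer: 1/32765 ≈ 3.0520e-5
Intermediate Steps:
y(h) = -6 + h (y(h) = -7 + (1 + h) = -6 + h)
k(f, W) = W + f
1/(32965 + k(y(14), -208)) = 1/(32965 + (-208 + (-6 + 14))) = 1/(32965 + (-208 + 8)) = 1/(32965 - 200) = 1/32765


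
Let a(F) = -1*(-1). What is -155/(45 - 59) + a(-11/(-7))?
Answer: 169/14 ≈ 12.071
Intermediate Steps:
a(F) = 1
-155/(45 - 59) + a(-11/(-7)) = -155/(45 - 59) + 1 = -155/(-14) + 1 = -155*(-1/14) + 1 = 155/14 + 1 = 169/14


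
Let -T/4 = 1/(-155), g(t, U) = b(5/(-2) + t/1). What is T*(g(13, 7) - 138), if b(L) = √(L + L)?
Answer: -552/155 + 4*√21/155 ≈ -3.4430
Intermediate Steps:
b(L) = √2*√L (b(L) = √(2*L) = √2*√L)
g(t, U) = √2*√(-5/2 + t) (g(t, U) = √2*√(5/(-2) + t/1) = √2*√(5*(-½) + t*1) = √2*√(-5/2 + t))
T = 4/155 (T = -4/(-155) = -4*(-1/155) = 4/155 ≈ 0.025806)
T*(g(13, 7) - 138) = 4*(√(-5 + 2*13) - 138)/155 = 4*(√(-5 + 26) - 138)/155 = 4*(√21 - 138)/155 = 4*(-138 + √21)/155 = -552/155 + 4*√21/155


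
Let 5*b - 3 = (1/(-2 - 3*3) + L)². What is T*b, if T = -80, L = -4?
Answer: -38208/121 ≈ -315.77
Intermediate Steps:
b = 2388/605 (b = ⅗ + (1/(-2 - 3*3) - 4)²/5 = ⅗ + (1/(-2 - 9) - 4)²/5 = ⅗ + (1/(-11) - 4)²/5 = ⅗ + (-1/11 - 4)²/5 = ⅗ + (-45/11)²/5 = ⅗ + (⅕)*(2025/121) = ⅗ + 405/121 = 2388/605 ≈ 3.9471)
T*b = -80*2388/605 = -38208/121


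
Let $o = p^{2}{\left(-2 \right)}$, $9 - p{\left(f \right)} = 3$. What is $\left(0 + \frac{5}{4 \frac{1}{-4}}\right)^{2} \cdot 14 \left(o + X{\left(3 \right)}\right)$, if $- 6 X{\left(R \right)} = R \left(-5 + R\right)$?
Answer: $12950$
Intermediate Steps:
$p{\left(f \right)} = 6$ ($p{\left(f \right)} = 9 - 3 = 6$)
$X{\left(R \right)} = - \frac{R \left(-5 + R\right)}{6}$
$o = 36$ ($o = 6^{2} = 36$)
$\left(0 + \frac{5}{4 \frac{1}{-4}}\right)^{2} \cdot 14 \left(o + X{\left(3 \right)}\right) = \left(0 + \frac{5}{4 \frac{1}{-4}}\right)^{2} \cdot 14 \left(36 + \frac{1}{6} \cdot 3 \left(5 - 3\right)\right) = \left(0 + \frac{5}{4 \left(- \frac{1}{4}\right)}\right)^{2} \cdot 14 \left(36 + \frac{1}{6} \cdot 3 \left(5 - 3\right)\right) = \left(0 + \frac{5}{-1}\right)^{2} \cdot 14 \left(36 + \frac{1}{6} \cdot 3 \cdot 2\right) = \left(0 + 5 \left(-1\right)\right)^{2} \cdot 14 \left(36 + 1\right) = \left(0 - 5\right)^{2} \cdot 14 \cdot 37 = \left(-5\right)^{2} \cdot 518 = 25 \cdot 518 = 12950$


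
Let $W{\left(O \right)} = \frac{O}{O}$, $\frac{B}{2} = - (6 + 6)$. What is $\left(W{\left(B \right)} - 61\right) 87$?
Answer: $-5220$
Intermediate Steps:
$B = -24$ ($B = 2 \left(- (6 + 6)\right) = 2 \left(\left(-1\right) 12\right) = 2 \left(-12\right) = -24$)
$W{\left(O \right)} = 1$
$\left(W{\left(B \right)} - 61\right) 87 = \left(1 - 61\right) 87 = \left(-60\right) 87 = -5220$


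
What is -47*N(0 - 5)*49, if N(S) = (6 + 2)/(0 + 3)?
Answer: -18424/3 ≈ -6141.3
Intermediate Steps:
N(S) = 8/3
-47*N(0 - 5)*49 = -47*8/3*49 = -376/3*49 = -18424/3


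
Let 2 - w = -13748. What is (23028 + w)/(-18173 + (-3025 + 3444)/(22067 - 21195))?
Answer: -32070416/15846437 ≈ -2.0238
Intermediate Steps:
w = 13750 (w = 2 - 1*(-13748) = 2 + 13748 = 13750)
(23028 + w)/(-18173 + (-3025 + 3444)/(22067 - 21195)) = (23028 + 13750)/(-18173 + (-3025 + 3444)/(22067 - 21195)) = 36778/(-18173 + 419/872) = 36778/(-15846437/872) = 36778*(-872/15846437) = -32070416/15846437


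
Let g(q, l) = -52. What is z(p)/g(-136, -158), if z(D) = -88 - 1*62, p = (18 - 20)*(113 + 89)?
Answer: 75/26 ≈ 2.8846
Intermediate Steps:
p = -404 (p = -2*202 = -404)
z(D) = -150 (z(D) = -88 - 62 = -150)
z(p)/g(-136, -158) = -150/(-52) = -150*(-1/52) = 75/26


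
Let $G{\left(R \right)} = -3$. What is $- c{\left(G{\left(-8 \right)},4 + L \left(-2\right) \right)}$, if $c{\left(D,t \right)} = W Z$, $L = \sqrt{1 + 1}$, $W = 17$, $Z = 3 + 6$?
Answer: $-153$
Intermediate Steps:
$Z = 9$
$L = \sqrt{2} \approx 1.4142$
$c{\left(D,t \right)} = 153$ ($c{\left(D,t \right)} = 17 \cdot 9 = 153$)
$- c{\left(G{\left(-8 \right)},4 + L \left(-2\right) \right)} = \left(-1\right) 153 = -153$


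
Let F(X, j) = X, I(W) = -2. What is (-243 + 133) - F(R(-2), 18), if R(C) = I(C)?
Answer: -108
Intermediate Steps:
R(C) = -2
(-243 + 133) - F(R(-2), 18) = (-243 + 133) - 1*(-2) = -110 + 2 = -108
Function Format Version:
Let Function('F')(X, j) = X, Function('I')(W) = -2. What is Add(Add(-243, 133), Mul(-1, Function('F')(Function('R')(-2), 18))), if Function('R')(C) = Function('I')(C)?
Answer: -108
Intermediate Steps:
Function('R')(C) = -2
Add(Add(-243, 133), Mul(-1, Function('F')(Function('R')(-2), 18))) = Add(Add(-243, 133), Mul(-1, -2)) = Add(-110, 2) = -108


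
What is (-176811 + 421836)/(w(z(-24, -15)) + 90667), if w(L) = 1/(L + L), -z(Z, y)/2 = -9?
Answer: 8820900/3264013 ≈ 2.7025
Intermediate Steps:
z(Z, y) = 18 (z(Z, y) = -2*(-9) = 18)
w(L) = 1/(2*L)
(-176811 + 421836)/(w(z(-24, -15)) + 90667) = (-176811 + 421836)/((½)/18 + 90667) = 245025/((½)*(1/18) + 90667) = 245025/(1/36 + 90667) = 245025/(3264013/36) = 245025*(36/3264013) = 8820900/3264013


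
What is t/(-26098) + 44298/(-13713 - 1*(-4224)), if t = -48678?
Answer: -115697277/41273987 ≈ -2.8032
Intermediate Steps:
t/(-26098) + 44298/(-13713 - 1*(-4224)) = -48678/(-26098) + 44298/(-13713 - 1*(-4224)) = -48678*(-1/26098) + 44298/(-13713 + 4224) = 24339/13049 + 44298/(-9489) = 24339/13049 + 44298*(-1/9489) = 24339/13049 - 14766/3163 = -115697277/41273987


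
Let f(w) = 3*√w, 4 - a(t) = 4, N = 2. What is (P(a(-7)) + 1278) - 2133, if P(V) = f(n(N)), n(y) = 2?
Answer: -855 + 3*√2 ≈ -850.76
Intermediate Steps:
a(t) = 0 (a(t) = 4 - 1*4 = 4 - 4 = 0)
P(V) = 3*√2
(P(a(-7)) + 1278) - 2133 = (3*√2 + 1278) - 2133 = (1278 + 3*√2) - 2133 = -855 + 3*√2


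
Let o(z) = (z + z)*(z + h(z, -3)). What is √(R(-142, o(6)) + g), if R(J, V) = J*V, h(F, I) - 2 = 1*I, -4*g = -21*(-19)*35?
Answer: I*√48045/2 ≈ 109.6*I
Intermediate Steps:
g = -13965/4 (g = -(-21*(-19))*35/4 = -399*35/4 = -¼*13965 = -13965/4 ≈ -3491.3)
h(F, I) = 2 + I (h(F, I) = 2 + 1*I = 2 + I)
o(z) = 2*z*(-1 + z) (o(z) = (z + z)*(z + (2 - 3)) = (2*z)*(z - 1) = (2*z)*(-1 + z) = 2*z*(-1 + z))
√(R(-142, o(6)) + g) = √(-284*6*(-1 + 6) - 13965/4) = √(-284*6*5 - 13965/4) = √(-142*60 - 13965/4) = √(-8520 - 13965/4) = √(-48045/4) = I*√48045/2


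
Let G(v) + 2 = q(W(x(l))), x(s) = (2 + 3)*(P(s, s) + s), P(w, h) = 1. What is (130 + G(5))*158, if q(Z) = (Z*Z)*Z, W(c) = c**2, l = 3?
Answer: 10112020224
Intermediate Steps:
x(s) = 5 + 5*s (x(s) = (2 + 3)*(1 + s) = 5*(1 + s) = 5 + 5*s)
q(Z) = Z**3 (q(Z) = Z**2*Z = Z**3)
G(v) = 63999998 (G(v) = -2 + ((5 + 5*3)**2)**3 = -2 + ((5 + 15)**2)**3 = -2 + (20**2)**3 = -2 + 400**3 = -2 + 64000000 = 63999998)
(130 + G(5))*158 = (130 + 63999998)*158 = 64000128*158 = 10112020224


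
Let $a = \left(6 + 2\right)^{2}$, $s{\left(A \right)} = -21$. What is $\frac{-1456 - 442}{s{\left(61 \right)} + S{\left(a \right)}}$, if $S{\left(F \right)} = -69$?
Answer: $\frac{949}{45} \approx 21.089$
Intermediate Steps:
$a = 64$ ($a = 8^{2} = 64$)
$\frac{-1456 - 442}{s{\left(61 \right)} + S{\left(a \right)}} = \frac{-1456 - 442}{-21 - 69} = - \frac{1898}{-90} = \left(-1898\right) \left(- \frac{1}{90}\right) = \frac{949}{45}$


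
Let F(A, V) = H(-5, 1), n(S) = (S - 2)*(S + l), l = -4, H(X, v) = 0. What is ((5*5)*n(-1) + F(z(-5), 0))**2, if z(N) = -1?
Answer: 140625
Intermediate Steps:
n(S) = (-4 + S)*(-2 + S) (n(S) = (S - 2)*(S - 4) = (-2 + S)*(-4 + S) = (-4 + S)*(-2 + S))
F(A, V) = 0
((5*5)*n(-1) + F(z(-5), 0))**2 = ((5*5)*(8 + (-1)**2 - 6*(-1)) + 0)**2 = (25*(8 + 1 + 6) + 0)**2 = (25*15 + 0)**2 = (375 + 0)**2 = 375**2 = 140625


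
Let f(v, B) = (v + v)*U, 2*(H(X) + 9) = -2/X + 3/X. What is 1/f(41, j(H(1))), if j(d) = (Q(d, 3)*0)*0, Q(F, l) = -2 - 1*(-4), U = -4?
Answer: -1/328 ≈ -0.0030488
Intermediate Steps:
Q(F, l) = 2 (Q(F, l) = -2 + 4 = 2)
H(X) = -9 + 1/(2*X) (H(X) = -9 + (-2/X + 3/X)/2 = -9 + 1/(2*X))
j(d) = 0 (j(d) = (2*0)*0 = 0*0 = 0)
f(v, B) = -8*v (f(v, B) = (v + v)*(-4) = (2*v)*(-4) = -8*v)
1/f(41, j(H(1))) = 1/(-8*41) = 1/(-328) = -1/328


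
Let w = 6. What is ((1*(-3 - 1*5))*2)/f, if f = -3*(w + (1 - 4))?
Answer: 16/9 ≈ 1.7778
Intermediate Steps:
f = -9 (f = -3*(6 + (1 - 4)) = -3*(6 - 3) = -3*3 = -9)
((1*(-3 - 1*5))*2)/f = ((1*(-3 - 1*5))*2)/(-9) = ((1*(-3 - 5))*2)*(-⅑) = ((1*(-8))*2)*(-⅑) = -8*2*(-⅑) = -16*(-⅑) = 16/9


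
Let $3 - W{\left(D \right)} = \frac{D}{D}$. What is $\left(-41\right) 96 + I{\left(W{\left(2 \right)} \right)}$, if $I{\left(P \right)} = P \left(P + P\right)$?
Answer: $-3928$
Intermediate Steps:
$W{\left(D \right)} = 2$ ($W{\left(D \right)} = 3 - \frac{D}{D} = 3 - 1 = 2$)
$I{\left(P \right)} = 2 P^{2}$ ($I{\left(P \right)} = P 2 P = 2 P^{2}$)
$\left(-41\right) 96 + I{\left(W{\left(2 \right)} \right)} = \left(-41\right) 96 + 2 \cdot 2^{2} = -3936 + 2 \cdot 4 = -3936 + 8 = -3928$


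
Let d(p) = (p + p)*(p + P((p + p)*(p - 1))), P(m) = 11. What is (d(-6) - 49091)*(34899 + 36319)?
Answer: -3500435918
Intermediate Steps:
d(p) = 2*p*(11 + p) (d(p) = (p + p)*(p + 11) = (2*p)*(11 + p) = 2*p*(11 + p))
(d(-6) - 49091)*(34899 + 36319) = (2*(-6)*(11 - 6) - 49091)*(34899 + 36319) = (2*(-6)*5 - 49091)*71218 = (-60 - 49091)*71218 = -49151*71218 = -3500435918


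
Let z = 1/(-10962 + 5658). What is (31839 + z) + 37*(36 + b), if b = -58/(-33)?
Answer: 1939122941/58344 ≈ 33236.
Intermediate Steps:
b = 58/33 (b = -58*(-1/33) = 58/33 ≈ 1.7576)
z = -1/5304 (z = 1/(-5304) = -1/5304 ≈ -0.00018854)
(31839 + z) + 37*(36 + b) = (31839 - 1/5304) + 37*(36 + 58/33) = 168874055/5304 + 37*(1246/33) = 168874055/5304 + 46102/33 = 1939122941/58344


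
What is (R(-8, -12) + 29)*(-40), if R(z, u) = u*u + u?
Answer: -6440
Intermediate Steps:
R(z, u) = u + u**2 (R(z, u) = u**2 + u = u + u**2)
(R(-8, -12) + 29)*(-40) = (-12*(1 - 12) + 29)*(-40) = (-12*(-11) + 29)*(-40) = (132 + 29)*(-40) = 161*(-40) = -6440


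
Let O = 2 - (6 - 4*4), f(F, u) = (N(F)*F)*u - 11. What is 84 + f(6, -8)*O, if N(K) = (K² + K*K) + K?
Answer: -44976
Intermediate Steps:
N(K) = K + 2*K² (N(K) = (K² + K²) + K = 2*K² + K = K + 2*K²)
f(F, u) = -11 + u*F²*(1 + 2*F) (f(F, u) = ((F*(1 + 2*F))*F)*u - 11 = (F²*(1 + 2*F))*u - 11 = u*F²*(1 + 2*F) - 11 = -11 + u*F²*(1 + 2*F))
O = 12 (O = 2 - (6 - 16) = 2 - 1*(-10) = 2 + 10 = 12)
84 + f(6, -8)*O = 84 + (-11 - 8*6²*(1 + 2*6))*12 = 84 + (-11 - 8*36*(1 + 12))*12 = 84 + (-11 - 8*36*13)*12 = 84 + (-11 - 3744)*12 = 84 - 3755*12 = 84 - 45060 = -44976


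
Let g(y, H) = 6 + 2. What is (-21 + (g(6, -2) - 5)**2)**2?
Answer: 144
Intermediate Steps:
g(y, H) = 8
(-21 + (g(6, -2) - 5)**2)**2 = (-21 + (8 - 5)**2)**2 = (-21 + 3**2)**2 = (-21 + 9)**2 = (-12)**2 = 144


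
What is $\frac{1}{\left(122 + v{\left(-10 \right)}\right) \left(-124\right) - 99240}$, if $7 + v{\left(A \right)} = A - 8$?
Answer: $- \frac{1}{111268} \approx -8.9873 \cdot 10^{-6}$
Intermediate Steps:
$v{\left(A \right)} = -15 + A$ ($v{\left(A \right)} = -7 + \left(A - 8\right) = -7 + \left(-8 + A\right) = -15 + A$)
$\frac{1}{\left(122 + v{\left(-10 \right)}\right) \left(-124\right) - 99240} = \frac{1}{\left(122 - 25\right) \left(-124\right) - 99240} = \frac{1}{97 \left(-124\right) - 99240} = \frac{1}{-12028 - 99240} = \frac{1}{-111268} = - \frac{1}{111268}$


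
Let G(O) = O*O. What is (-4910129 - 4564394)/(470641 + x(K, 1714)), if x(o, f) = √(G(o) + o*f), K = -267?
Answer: -4459098979243/221503337230 + 9474523*I*√386349/221503337230 ≈ -20.131 + 0.026587*I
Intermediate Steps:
G(O) = O²
x(o, f) = √(o² + f*o) (x(o, f) = √(o² + o*f) = √(o² + f*o))
(-4910129 - 4564394)/(470641 + x(K, 1714)) = (-4910129 - 4564394)/(470641 + √(-267*(1714 - 267))) = -9474523/(470641 + √(-267*1447)) = -9474523/(470641 + √(-386349)) = -9474523/(470641 + I*√386349)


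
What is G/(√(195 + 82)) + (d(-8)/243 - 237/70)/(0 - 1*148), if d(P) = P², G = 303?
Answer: 53111/2517480 + 303*√277/277 ≈ 18.227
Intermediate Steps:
G/(√(195 + 82)) + (d(-8)/243 - 237/70)/(0 - 1*148) = 303/(√(195 + 82)) + ((-8)²/243 - 237/70)/(0 - 1*148) = 303/(√277) + (64*(1/243) - 237*1/70)/(0 - 148) = 303*(√277/277) + (64/243 - 237/70)/(-148) = 303*√277/277 - 53111/17010*(-1/148) = 303*√277/277 + 53111/2517480 = 53111/2517480 + 303*√277/277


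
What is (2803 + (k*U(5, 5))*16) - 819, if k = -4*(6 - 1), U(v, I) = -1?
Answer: 2304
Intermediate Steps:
k = -20 (k = -4*5 = -20)
(2803 + (k*U(5, 5))*16) - 819 = (2803 - 20*(-1)*16) - 819 = (2803 + 20*16) - 819 = (2803 + 320) - 819 = 3123 - 819 = 2304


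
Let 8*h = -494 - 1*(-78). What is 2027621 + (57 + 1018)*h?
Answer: 1971721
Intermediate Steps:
h = -52 (h = (-494 - 1*(-78))/8 = (-494 + 78)/8 = (⅛)*(-416) = -52)
2027621 + (57 + 1018)*h = 2027621 + (57 + 1018)*(-52) = 2027621 + 1075*(-52) = 2027621 - 55900 = 1971721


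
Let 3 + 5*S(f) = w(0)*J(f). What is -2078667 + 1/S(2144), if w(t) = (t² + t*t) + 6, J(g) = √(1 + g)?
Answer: -53498652574/25737 + 10*√2145/25737 ≈ -2.0787e+6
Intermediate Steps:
w(t) = 6 + 2*t² (w(t) = (t² + t²) + 6 = 2*t² + 6 = 6 + 2*t²)
S(f) = -⅗ + 6*√(1 + f)/5 (S(f) = -⅗ + ((6 + 2*0²)*√(1 + f))/5 = -⅗ + ((6 + 2*0)*√(1 + f))/5 = -⅗ + ((6 + 0)*√(1 + f))/5 = -⅗ + (6*√(1 + f))/5 = -⅗ + 6*√(1 + f)/5)
-2078667 + 1/S(2144) = -2078667 + 1/(-⅗ + 6*√(1 + 2144)/5) = -2078667 + 1/(-⅗ + 6*√2145/5)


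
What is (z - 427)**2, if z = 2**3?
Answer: 175561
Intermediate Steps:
z = 8
(z - 427)**2 = (8 - 427)**2 = (-419)**2 = 175561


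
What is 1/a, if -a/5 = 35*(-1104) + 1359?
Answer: 1/186405 ≈ 5.3647e-6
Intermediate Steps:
a = 186405 (a = -5*(35*(-1104) + 1359) = -5*(-38640 + 1359) = -5*(-37281) = 186405)
1/a = 1/186405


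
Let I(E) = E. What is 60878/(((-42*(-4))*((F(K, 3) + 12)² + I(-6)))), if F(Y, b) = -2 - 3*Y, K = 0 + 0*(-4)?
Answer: 30439/7896 ≈ 3.8550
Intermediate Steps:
K = 0 (K = 0 + 0 = 0)
60878/(((-42*(-4))*((F(K, 3) + 12)² + I(-6)))) = 60878/(((-42*(-4))*(((-2 - 3*0) + 12)² - 6))) = 60878/((168*(((-2 + 0) + 12)² - 6))) = 60878/((168*((-2 + 12)² - 6))) = 60878/((168*(10² - 6))) = 60878/((168*(100 - 6))) = 60878/((168*94)) = 60878/15792 = 60878*(1/15792) = 30439/7896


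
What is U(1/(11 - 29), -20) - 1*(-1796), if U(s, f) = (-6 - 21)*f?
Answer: 2336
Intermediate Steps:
U(s, f) = -27*f
U(1/(11 - 29), -20) - 1*(-1796) = -27*(-20) - 1*(-1796) = 540 + 1796 = 2336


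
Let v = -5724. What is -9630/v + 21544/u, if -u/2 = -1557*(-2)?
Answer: -293251/165042 ≈ -1.7768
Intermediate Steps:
u = -6228 (u = -(-3114)*(-2) = -2*3114 = -6228)
-9630/v + 21544/u = -9630/(-5724) + 21544/(-6228) = -9630*(-1/5724) + 21544*(-1/6228) = 535/318 - 5386/1557 = -293251/165042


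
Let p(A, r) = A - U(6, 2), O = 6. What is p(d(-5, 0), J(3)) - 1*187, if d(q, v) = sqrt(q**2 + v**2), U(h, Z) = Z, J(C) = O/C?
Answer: -184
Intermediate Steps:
J(C) = 6/C
p(A, r) = -2 + A (p(A, r) = A - 1*2 = A - 2 = -2 + A)
p(d(-5, 0), J(3)) - 1*187 = (-2 + sqrt((-5)**2 + 0**2)) - 1*187 = (-2 + sqrt(25 + 0)) - 187 = (-2 + sqrt(25)) - 187 = (-2 + 5) - 187 = 3 - 187 = -184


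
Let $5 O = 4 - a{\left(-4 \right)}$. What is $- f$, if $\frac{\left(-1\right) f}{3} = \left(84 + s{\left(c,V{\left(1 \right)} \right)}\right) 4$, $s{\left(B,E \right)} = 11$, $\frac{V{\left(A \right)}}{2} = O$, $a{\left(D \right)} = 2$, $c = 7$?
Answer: $1140$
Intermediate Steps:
$O = \frac{2}{5}$ ($O = \frac{4 - 2}{5} = \frac{1}{5} \cdot 2 = \frac{2}{5} \approx 0.4$)
$V{\left(A \right)} = \frac{4}{5}$ ($V{\left(A \right)} = 2 \cdot \frac{2}{5} = \frac{4}{5}$)
$f = -1140$ ($f = - 3 \left(84 + 11\right) 4 = - 3 \cdot 95 \cdot 4 = \left(-3\right) 380 = -1140$)
$- f = \left(-1\right) \left(-1140\right) = 1140$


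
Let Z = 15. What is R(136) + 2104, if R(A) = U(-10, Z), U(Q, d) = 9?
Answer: 2113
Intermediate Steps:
R(A) = 9
R(136) + 2104 = 9 + 2104 = 2113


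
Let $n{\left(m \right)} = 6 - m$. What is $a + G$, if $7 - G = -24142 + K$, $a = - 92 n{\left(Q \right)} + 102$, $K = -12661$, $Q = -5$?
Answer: $35900$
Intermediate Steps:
$a = -910$ ($a = - 92 \left(6 - -5\right) + 102 = - 92 \left(6 + 5\right) + 102 = \left(-92\right) 11 + 102 = -1012 + 102 = -910$)
$G = 36810$ ($G = 7 - \left(-24142 - 12661\right) = 7 - -36803 = 7 + 36803 = 36810$)
$a + G = -910 + 36810 = 35900$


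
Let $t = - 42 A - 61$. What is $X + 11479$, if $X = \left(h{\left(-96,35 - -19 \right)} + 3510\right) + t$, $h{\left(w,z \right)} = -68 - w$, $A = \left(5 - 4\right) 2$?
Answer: $14872$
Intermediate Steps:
$A = 2$ ($A = 1 \cdot 2 = 2$)
$t = -145$ ($t = \left(-42\right) 2 - 61 = -84 - 61 = -145$)
$X = 3393$ ($X = \left(\left(-68 - -96\right) + 3510\right) - 145 = \left(\left(-68 + 96\right) + 3510\right) - 145 = \left(28 + 3510\right) - 145 = 3538 - 145 = 3393$)
$X + 11479 = 3393 + 11479 = 14872$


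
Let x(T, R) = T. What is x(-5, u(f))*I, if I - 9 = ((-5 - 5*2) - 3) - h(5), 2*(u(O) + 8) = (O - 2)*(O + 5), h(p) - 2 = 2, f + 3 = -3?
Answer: 65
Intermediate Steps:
f = -6 (f = -3 - 3 = -6)
h(p) = 4 (h(p) = 2 + 2 = 4)
u(O) = -8 + (-2 + O)*(5 + O)/2 (u(O) = -8 + ((O - 2)*(O + 5))/2 = -8 + ((-2 + O)*(5 + O))/2 = -8 + (-2 + O)*(5 + O)/2)
I = -13 (I = 9 + (((-5 - 5*2) - 3) - 1*4) = 9 + (((-5 - 10) - 3) - 4) = 9 + ((-15 - 3) - 4) = 9 + (-18 - 4) = 9 - 22 = -13)
x(-5, u(f))*I = -5*(-13) = 65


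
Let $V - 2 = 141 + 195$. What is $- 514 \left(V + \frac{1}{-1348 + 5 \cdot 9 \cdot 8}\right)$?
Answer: $- \frac{85823351}{494} \approx -1.7373 \cdot 10^{5}$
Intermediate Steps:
$V = 338$ ($V = 2 + \left(141 + 195\right) = 2 + 336 = 338$)
$- 514 \left(V + \frac{1}{-1348 + 5 \cdot 9 \cdot 8}\right) = - 514 \left(338 + \frac{1}{-1348 + 5 \cdot 9 \cdot 8}\right) = - 514 \left(338 + \frac{1}{-1348 + 45 \cdot 8}\right) = - 514 \left(338 + \frac{1}{-1348 + 360}\right) = - 514 \left(338 + \frac{1}{-988}\right) = - 514 \left(338 - \frac{1}{988}\right) = \left(-514\right) \frac{333943}{988} = - \frac{85823351}{494}$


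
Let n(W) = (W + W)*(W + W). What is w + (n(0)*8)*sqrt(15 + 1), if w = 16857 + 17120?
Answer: 33977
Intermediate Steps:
w = 33977
n(W) = 4*W**2 (n(W) = (2*W)*(2*W) = 4*W**2)
w + (n(0)*8)*sqrt(15 + 1) = 33977 + ((4*0**2)*8)*sqrt(15 + 1) = 33977 + ((4*0)*8)*sqrt(16) = 33977 + (0*8)*4 = 33977 + 0*4 = 33977 + 0 = 33977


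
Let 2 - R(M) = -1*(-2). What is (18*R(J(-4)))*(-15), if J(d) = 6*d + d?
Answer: 0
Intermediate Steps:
J(d) = 7*d
R(M) = 0 (R(M) = 2 - (-1)*(-2) = 2 - 1*2 = 2 - 2 = 0)
(18*R(J(-4)))*(-15) = (18*0)*(-15) = 0*(-15) = 0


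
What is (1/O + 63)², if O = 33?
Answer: 4326400/1089 ≈ 3972.8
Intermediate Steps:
(1/O + 63)² = (1/33 + 63)² = (2080/33)² = 4326400/1089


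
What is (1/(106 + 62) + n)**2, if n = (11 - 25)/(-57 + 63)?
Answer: 152881/28224 ≈ 5.4167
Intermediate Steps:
n = -7/3 (n = -14/6 = -14*1/6 = -7/3 ≈ -2.3333)
(1/(106 + 62) + n)**2 = (1/(106 + 62) - 7/3)**2 = (1/168 - 7/3)**2 = (-391/168)**2 = 152881/28224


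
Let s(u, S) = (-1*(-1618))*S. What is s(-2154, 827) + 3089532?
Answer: 4427618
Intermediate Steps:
s(u, S) = 1618*S
s(-2154, 827) + 3089532 = 1618*827 + 3089532 = 1338086 + 3089532 = 4427618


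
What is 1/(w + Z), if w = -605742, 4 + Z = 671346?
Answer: 1/65600 ≈ 1.5244e-5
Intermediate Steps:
Z = 671342 (Z = -4 + 671346 = 671342)
1/(w + Z) = 1/(-605742 + 671342) = 1/65600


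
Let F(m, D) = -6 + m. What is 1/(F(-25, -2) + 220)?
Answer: 1/189 ≈ 0.0052910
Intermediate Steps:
1/(F(-25, -2) + 220) = 1/((-6 - 25) + 220) = 1/(-31 + 220) = 1/189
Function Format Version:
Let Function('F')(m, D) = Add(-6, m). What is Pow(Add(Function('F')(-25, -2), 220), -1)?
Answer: Rational(1, 189) ≈ 0.0052910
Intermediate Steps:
Pow(Add(Function('F')(-25, -2), 220), -1) = Pow(Add(Add(-6, -25), 220), -1) = Pow(Add(-31, 220), -1) = Pow(189, -1) = Rational(1, 189)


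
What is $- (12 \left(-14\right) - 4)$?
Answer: $172$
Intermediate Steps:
$- (12 \left(-14\right) - 4) = - (-168 - 4) = \left(-1\right) \left(-172\right) = 172$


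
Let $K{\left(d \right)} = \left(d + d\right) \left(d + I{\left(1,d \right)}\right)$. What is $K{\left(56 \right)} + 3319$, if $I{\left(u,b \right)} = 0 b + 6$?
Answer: $10263$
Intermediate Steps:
$I{\left(u,b \right)} = 6$ ($I{\left(u,b \right)} = 0 + 6 = 6$)
$K{\left(d \right)} = 2 d \left(6 + d\right)$ ($K{\left(d \right)} = \left(d + d\right) \left(d + 6\right) = 2 d \left(6 + d\right)$)
$K{\left(56 \right)} + 3319 = 2 \cdot 56 \left(6 + 56\right) + 3319 = 2 \cdot 56 \cdot 62 + 3319 = 6944 + 3319 = 10263$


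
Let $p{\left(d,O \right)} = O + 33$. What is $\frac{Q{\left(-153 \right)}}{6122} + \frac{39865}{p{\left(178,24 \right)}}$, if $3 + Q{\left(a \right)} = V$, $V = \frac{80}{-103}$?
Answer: $\frac{25137491417}{35942262} \approx 699.39$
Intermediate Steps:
$p{\left(d,O \right)} = 33 + O$
$V = - \frac{80}{103}$ ($V = 80 \left(- \frac{1}{103}\right) = - \frac{80}{103} \approx -0.7767$)
$Q{\left(a \right)} = - \frac{389}{103}$ ($Q{\left(a \right)} = -3 - \frac{80}{103} = - \frac{389}{103}$)
$\frac{Q{\left(-153 \right)}}{6122} + \frac{39865}{p{\left(178,24 \right)}} = - \frac{389}{103 \cdot 6122} + \frac{39865}{33 + 24} = \left(- \frac{389}{103}\right) \frac{1}{6122} + \frac{39865}{57} = - \frac{389}{630566} + 39865 \cdot \frac{1}{57} = - \frac{389}{630566} + \frac{39865}{57} = \frac{25137491417}{35942262}$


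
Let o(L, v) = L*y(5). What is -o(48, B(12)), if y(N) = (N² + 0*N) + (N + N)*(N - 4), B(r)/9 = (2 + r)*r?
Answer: -1680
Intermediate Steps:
B(r) = 9*r*(2 + r) (B(r) = 9*((2 + r)*r) = 9*(r*(2 + r)) = 9*r*(2 + r))
y(N) = N² + 2*N*(-4 + N) (y(N) = (N² + 0) + (2*N)*(-4 + N) = N² + 2*N*(-4 + N))
o(L, v) = 35*L (o(L, v) = L*(5*(-8 + 3*5)) = L*(5*(-8 + 15)) = L*(5*7) = L*35 = 35*L)
-o(48, B(12)) = -35*48 = -1*1680 = -1680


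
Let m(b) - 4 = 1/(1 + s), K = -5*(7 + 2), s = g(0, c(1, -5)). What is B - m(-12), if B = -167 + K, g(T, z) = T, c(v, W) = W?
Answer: -217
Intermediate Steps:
s = 0
K = -45 (K = -5*9 = -45)
m(b) = 5 (m(b) = 4 + 1/(1 + 0) = 4 + 1/1 = 4 + 1 = 5)
B = -212 (B = -167 - 45 = -212)
B - m(-12) = -212 - 1*5 = -212 - 5 = -217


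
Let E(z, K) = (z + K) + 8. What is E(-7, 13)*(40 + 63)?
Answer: 1442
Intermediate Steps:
E(z, K) = 8 + K + z (E(z, K) = (K + z) + 8 = 8 + K + z)
E(-7, 13)*(40 + 63) = (8 + 13 - 7)*(40 + 63) = 14*103 = 1442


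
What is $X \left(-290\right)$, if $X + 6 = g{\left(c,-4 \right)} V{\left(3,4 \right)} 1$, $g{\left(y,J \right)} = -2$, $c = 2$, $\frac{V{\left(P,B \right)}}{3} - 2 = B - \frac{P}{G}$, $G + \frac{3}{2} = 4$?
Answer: $10092$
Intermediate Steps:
$G = \frac{5}{2}$ ($G = - \frac{3}{2} + 4 = \frac{5}{2} \approx 2.5$)
$V{\left(P,B \right)} = 6 + 3 B - \frac{6 P}{5}$ ($V{\left(P,B \right)} = 6 + 3 \left(B - \frac{P}{\frac{5}{2}}\right) = 6 + 3 \left(B - P \frac{2}{5}\right) = 6 + 3 \left(B - \frac{2 P}{5}\right) = 6 + \left(3 B - \frac{6 P}{5}\right) = 6 + 3 B - \frac{6 P}{5}$)
$X = - \frac{174}{5}$ ($X = -6 + - 2 \left(6 + 3 \cdot 4 - \frac{18}{5}\right) 1 = -6 + - 2 \left(6 + 12 - \frac{18}{5}\right) 1 = -6 + \left(-2\right) \frac{72}{5} \cdot 1 = -6 - \frac{144}{5} = - \frac{174}{5} \approx -34.8$)
$X \left(-290\right) = \left(- \frac{174}{5}\right) \left(-290\right) = 10092$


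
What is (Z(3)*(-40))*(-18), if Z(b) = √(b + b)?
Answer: 720*√6 ≈ 1763.6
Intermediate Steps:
Z(b) = √2*√b (Z(b) = √(2*b) = √2*√b)
(Z(3)*(-40))*(-18) = ((√2*√3)*(-40))*(-18) = (√6*(-40))*(-18) = -40*√6*(-18) = 720*√6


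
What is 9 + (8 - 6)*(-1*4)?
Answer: 1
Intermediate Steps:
9 + (8 - 6)*(-1*4) = 9 + 2*(-4) = 9 - 8 = 1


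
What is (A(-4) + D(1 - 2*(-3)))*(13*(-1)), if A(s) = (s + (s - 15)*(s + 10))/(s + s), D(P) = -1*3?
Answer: -611/4 ≈ -152.75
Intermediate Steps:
D(P) = -3
A(s) = (s + (-15 + s)*(10 + s))/(2*s) (A(s) = (s + (-15 + s)*(10 + s))/((2*s)) = (s + (-15 + s)*(10 + s))*(1/(2*s)) = (s + (-15 + s)*(10 + s))/(2*s))
(A(-4) + D(1 - 2*(-3)))*(13*(-1)) = ((-2 + (½)*(-4) - 75/(-4)) - 3)*(13*(-1)) = ((-2 - 2 - 75*(-¼)) - 3)*(-13) = ((-2 - 2 + 75/4) - 3)*(-13) = (59/4 - 3)*(-13) = (47/4)*(-13) = -611/4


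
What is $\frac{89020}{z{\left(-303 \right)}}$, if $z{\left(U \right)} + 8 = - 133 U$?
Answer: $\frac{89020}{40291} \approx 2.2094$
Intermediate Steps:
$z{\left(U \right)} = -8 - 133 U$
$\frac{89020}{z{\left(-303 \right)}} = \frac{89020}{-8 - -40299} = \frac{89020}{-8 + 40299} = \frac{89020}{40291}$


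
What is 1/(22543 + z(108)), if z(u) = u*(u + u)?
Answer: 1/45871 ≈ 2.1800e-5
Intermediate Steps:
z(u) = 2*u² (z(u) = u*(2*u) = 2*u²)
1/(22543 + z(108)) = 1/(22543 + 2*108²) = 1/(22543 + 2*11664) = 1/(22543 + 23328) = 1/45871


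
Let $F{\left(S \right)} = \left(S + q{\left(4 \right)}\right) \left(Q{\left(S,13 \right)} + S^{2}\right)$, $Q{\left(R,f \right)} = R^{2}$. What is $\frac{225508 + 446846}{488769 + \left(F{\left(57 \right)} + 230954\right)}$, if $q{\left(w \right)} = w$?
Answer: $\frac{672354}{1116101} \approx 0.60241$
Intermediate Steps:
$F{\left(S \right)} = 2 S^{2} \left(4 + S\right)$ ($F{\left(S \right)} = \left(S + 4\right) \left(S^{2} + S^{2}\right) = \left(4 + S\right) 2 S^{2} = 2 S^{2} \left(4 + S\right)$)
$\frac{225508 + 446846}{488769 + \left(F{\left(57 \right)} + 230954\right)} = \frac{225508 + 446846}{488769 + \left(2 \cdot 57^{2} \left(4 + 57\right) + 230954\right)} = \frac{672354}{488769 + \left(2 \cdot 3249 \cdot 61 + 230954\right)} = \frac{672354}{488769 + \left(396378 + 230954\right)} = \frac{672354}{488769 + 627332} = \frac{672354}{1116101}$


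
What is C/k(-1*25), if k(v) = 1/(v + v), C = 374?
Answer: -18700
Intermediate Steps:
k(v) = 1/(2*v)
C/k(-1*25) = 374/((1/(2*((-1*25))))) = 374/(((½)/(-25))) = 374/(((½)*(-1/25))) = 374/(-1/50) = 374*(-50) = -18700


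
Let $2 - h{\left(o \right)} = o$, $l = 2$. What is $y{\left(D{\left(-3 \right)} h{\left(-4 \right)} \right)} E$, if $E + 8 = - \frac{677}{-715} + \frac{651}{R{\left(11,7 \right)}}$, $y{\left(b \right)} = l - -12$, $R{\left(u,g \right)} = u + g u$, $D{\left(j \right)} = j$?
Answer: $\frac{13797}{2860} \approx 4.8241$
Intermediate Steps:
$h{\left(o \right)} = 2 - o$
$y{\left(b \right)} = 14$ ($y{\left(b \right)} = 2 - -12 = 2 + 12 = 14$)
$E = \frac{1971}{5720}$ ($E = -8 - \left(- \frac{677}{715} - 651 \frac{1}{11 \left(1 + 7\right)}\right) = -8 - \left(- \frac{677}{715} - \frac{651}{11 \cdot 8}\right) = -8 + \left(\frac{677}{715} + \frac{651}{88}\right) = -8 + \frac{47731}{5720} = \frac{1971}{5720} \approx 0.34458$)
$y{\left(D{\left(-3 \right)} h{\left(-4 \right)} \right)} E = 14 \cdot \frac{1971}{5720} = \frac{13797}{2860}$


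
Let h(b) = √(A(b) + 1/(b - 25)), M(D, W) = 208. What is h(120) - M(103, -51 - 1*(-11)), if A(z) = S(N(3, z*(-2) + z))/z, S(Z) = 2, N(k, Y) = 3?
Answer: -208 + √8835/570 ≈ -207.84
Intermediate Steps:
A(z) = 2/z
h(b) = √(1/(-25 + b) + 2/b) (h(b) = √(2/b + 1/(b - 25)) = √(2/b + 1/(-25 + b)) = √(1/(-25 + b) + 2/b))
h(120) - M(103, -51 - 1*(-11)) = √((-50 + 3*120)/(120*(-25 + 120))) - 1*208 = √((1/120)*(-50 + 360)/95) - 208 = √((1/120)*(1/95)*310) - 208 = √(31/1140) - 208 = √8835/570 - 208 = -208 + √8835/570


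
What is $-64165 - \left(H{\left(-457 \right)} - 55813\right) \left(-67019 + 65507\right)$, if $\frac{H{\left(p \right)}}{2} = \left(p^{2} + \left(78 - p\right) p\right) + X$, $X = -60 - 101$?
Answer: $-192733789$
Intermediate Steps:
$X = -161$
$H{\left(p \right)} = -322 + 2 p^{2} + 2 p \left(78 - p\right)$ ($H{\left(p \right)} = 2 \left(\left(p^{2} + \left(78 - p\right) p\right) - 161\right) = 2 \left(\left(p^{2} + p \left(78 - p\right)\right) - 161\right) = 2 \left(-161 + p^{2} + p \left(78 - p\right)\right) = -322 + 2 p^{2} + 2 p \left(78 - p\right)$)
$-64165 - \left(H{\left(-457 \right)} - 55813\right) \left(-67019 + 65507\right) = -64165 - \left(\left(-322 + 156 \left(-457\right)\right) - 55813\right) \left(-67019 + 65507\right) = -64165 - \left(\left(-322 - 71292\right) - 55813\right) \left(-1512\right) = -64165 - \left(-71614 - 55813\right) \left(-1512\right) = -64165 - \left(-127427\right) \left(-1512\right) = -64165 - 192669624 = -192733789$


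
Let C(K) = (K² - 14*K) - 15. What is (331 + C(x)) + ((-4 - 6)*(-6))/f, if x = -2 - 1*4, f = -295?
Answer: 25712/59 ≈ 435.80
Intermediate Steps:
x = -6 (x = -2 - 4 = -6)
C(K) = -15 + K² - 14*K
(331 + C(x)) + ((-4 - 6)*(-6))/f = (331 + (-15 + (-6)² - 14*(-6))) + ((-4 - 6)*(-6))/(-295) = (331 + (-15 + 36 + 84)) - 10*(-6)*(-1/295) = (331 + 105) + 60*(-1/295) = 436 - 12/59 = 25712/59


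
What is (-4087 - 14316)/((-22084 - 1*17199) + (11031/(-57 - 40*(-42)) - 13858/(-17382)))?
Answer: 12361113699/26380903111 ≈ 0.46856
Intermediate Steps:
(-4087 - 14316)/((-22084 - 1*17199) + (11031/(-57 - 40*(-42)) - 13858/(-17382))) = -18403/((-22084 - 17199) + (11031/(-57 + 1680) - 13858*(-1/17382))) = -18403/(-39283 + (11031/1623 + 6929/8691)) = -18403/(-39283 + (11031*(1/1623) + 6929/8691)) = -18403/(-39283 + (3677/541 + 6929/8691)) = -18403/(-39283 + 35705396/4701831) = -18403/(-184666321777/4701831) = -18403*(-4701831/184666321777) = 12361113699/26380903111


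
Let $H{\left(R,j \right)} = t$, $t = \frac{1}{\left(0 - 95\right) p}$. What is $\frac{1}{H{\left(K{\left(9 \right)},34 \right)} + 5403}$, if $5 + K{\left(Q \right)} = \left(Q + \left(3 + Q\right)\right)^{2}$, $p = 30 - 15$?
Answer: $\frac{1425}{7699274} \approx 0.00018508$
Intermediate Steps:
$p = 15$
$K{\left(Q \right)} = -5 + \left(3 + 2 Q\right)^{2}$ ($K{\left(Q \right)} = -5 + \left(Q + \left(3 + Q\right)\right)^{2} = -5 + \left(3 + 2 Q\right)^{2}$)
$t = - \frac{1}{1425}$ ($t = \frac{1}{\left(0 - 95\right) 15} = \frac{1}{-95} \cdot \frac{1}{15} = \left(- \frac{1}{95}\right) \frac{1}{15} = - \frac{1}{1425} \approx -0.00070175$)
$H{\left(R,j \right)} = - \frac{1}{1425}$
$\frac{1}{H{\left(K{\left(9 \right)},34 \right)} + 5403} = \frac{1}{- \frac{1}{1425} + 5403} = \frac{1}{\frac{7699274}{1425}} = \frac{1425}{7699274}$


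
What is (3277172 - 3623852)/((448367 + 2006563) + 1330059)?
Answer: -115560/1261663 ≈ -0.091593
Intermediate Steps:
(3277172 - 3623852)/((448367 + 2006563) + 1330059) = -346680/(2454930 + 1330059) = -346680/3784989 = -346680*1/3784989 = -115560/1261663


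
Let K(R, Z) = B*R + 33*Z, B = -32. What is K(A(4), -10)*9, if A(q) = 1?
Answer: -3258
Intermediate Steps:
K(R, Z) = -32*R + 33*Z
K(A(4), -10)*9 = (-32*1 + 33*(-10))*9 = (-32 - 330)*9 = -362*9 = -3258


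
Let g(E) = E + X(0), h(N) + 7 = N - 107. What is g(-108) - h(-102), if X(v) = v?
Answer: 108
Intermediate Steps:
h(N) = -114 + N (h(N) = -7 + (N - 107) = -7 + (-107 + N) = -114 + N)
g(E) = E (g(E) = E + 0 = E)
g(-108) - h(-102) = -108 - (-114 - 102) = -108 - 1*(-216) = -108 + 216 = 108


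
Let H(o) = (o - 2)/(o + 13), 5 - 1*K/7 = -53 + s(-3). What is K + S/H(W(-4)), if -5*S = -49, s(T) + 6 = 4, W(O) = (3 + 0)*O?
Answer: 4193/10 ≈ 419.30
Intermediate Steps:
W(O) = 3*O
s(T) = -2 (s(T) = -6 + 4 = -2)
K = 420 (K = 35 - 7*(-53 - 2) = 35 - 7*(-55) = 35 + 385 = 420)
S = 49/5 (S = -⅕*(-49) = 49/5 ≈ 9.8000)
H(o) = (-2 + o)/(13 + o)
K + S/H(W(-4)) = 420 + (49/5)/((-2 + 3*(-4))/(13 + 3*(-4))) = 420 + (49/5)/((-2 - 12)/(13 - 12)) = 420 + (49/5)/(-14/1) = 420 + (49/5)/(1*(-14)) = 420 + (49/5)/(-14) = 420 - 1/14*49/5 = 420 - 7/10 = 4193/10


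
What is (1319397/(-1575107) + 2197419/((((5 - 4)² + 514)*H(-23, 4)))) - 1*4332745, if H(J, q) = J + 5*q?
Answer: -3515790946877291/811180105 ≈ -4.3342e+6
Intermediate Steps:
(1319397/(-1575107) + 2197419/((((5 - 4)² + 514)*H(-23, 4)))) - 1*4332745 = (1319397/(-1575107) + 2197419/((((5 - 4)² + 514)*(-23 + 5*4)))) - 1*4332745 = (1319397*(-1/1575107) + 2197419/(((1² + 514)*(-23 + 20)))) - 4332745 = (-1319397/1575107 + 2197419/(((1 + 514)*(-3)))) - 4332745 = (-1319397/1575107 + 2197419/((515*(-3)))) - 4332745 = (-1319397/1575107 + 2197419/(-1545)) - 4332745 = (-1319397/1575107 + 2197419*(-1/1545)) - 4332745 = (-1319397/1575107 - 732473/515) - 4332745 = -1154402839066/811180105 - 4332745 = -3515790946877291/811180105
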